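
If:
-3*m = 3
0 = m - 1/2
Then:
No Solution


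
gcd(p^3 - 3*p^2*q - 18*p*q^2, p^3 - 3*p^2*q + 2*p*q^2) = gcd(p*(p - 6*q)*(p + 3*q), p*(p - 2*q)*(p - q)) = p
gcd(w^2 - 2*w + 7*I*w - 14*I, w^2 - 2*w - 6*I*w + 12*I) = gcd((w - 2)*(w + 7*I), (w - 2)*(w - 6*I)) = w - 2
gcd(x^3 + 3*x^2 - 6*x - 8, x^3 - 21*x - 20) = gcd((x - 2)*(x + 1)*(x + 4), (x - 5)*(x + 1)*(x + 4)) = x^2 + 5*x + 4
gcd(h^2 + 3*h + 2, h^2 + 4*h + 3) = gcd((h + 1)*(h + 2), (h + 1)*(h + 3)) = h + 1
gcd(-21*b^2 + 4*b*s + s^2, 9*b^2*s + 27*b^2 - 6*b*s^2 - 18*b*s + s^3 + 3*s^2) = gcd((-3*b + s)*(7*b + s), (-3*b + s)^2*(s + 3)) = -3*b + s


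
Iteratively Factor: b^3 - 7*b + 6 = (b + 3)*(b^2 - 3*b + 2) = (b - 2)*(b + 3)*(b - 1)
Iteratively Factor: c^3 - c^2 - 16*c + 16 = (c - 1)*(c^2 - 16) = (c - 1)*(c + 4)*(c - 4)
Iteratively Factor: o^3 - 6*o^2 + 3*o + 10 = (o + 1)*(o^2 - 7*o + 10) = (o - 2)*(o + 1)*(o - 5)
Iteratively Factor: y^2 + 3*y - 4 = (y - 1)*(y + 4)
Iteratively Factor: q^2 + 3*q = (q + 3)*(q)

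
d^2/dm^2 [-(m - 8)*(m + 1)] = -2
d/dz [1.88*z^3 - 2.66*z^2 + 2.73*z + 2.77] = 5.64*z^2 - 5.32*z + 2.73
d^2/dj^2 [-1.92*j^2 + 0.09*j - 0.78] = -3.84000000000000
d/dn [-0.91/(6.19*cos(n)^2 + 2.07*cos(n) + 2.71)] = -(11.2658*cos(n) + 1.8837)*sin(n)/(6.19*cos(n)^2 + 2.07*cos(n) + 2.71)^2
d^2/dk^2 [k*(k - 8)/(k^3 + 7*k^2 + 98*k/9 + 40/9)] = 18*(81*k^6 - 1944*k^5 - 16254*k^4 - 33390*k^3 + 9720*k^2 + 60480*k + 32960)/(729*k^9 + 15309*k^8 + 130977*k^7 + 593163*k^6 + 1562274*k^5 + 2503116*k^4 + 2466152*k^3 + 1454880*k^2 + 470400*k + 64000)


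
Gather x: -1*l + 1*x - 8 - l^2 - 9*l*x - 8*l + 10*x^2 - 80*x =-l^2 - 9*l + 10*x^2 + x*(-9*l - 79) - 8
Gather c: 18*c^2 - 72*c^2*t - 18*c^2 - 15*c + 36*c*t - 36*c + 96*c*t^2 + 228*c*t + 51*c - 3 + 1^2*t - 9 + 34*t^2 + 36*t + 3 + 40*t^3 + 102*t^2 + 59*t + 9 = -72*c^2*t + c*(96*t^2 + 264*t) + 40*t^3 + 136*t^2 + 96*t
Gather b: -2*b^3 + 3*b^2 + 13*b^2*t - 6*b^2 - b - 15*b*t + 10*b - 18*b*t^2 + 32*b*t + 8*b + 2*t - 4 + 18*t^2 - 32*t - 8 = -2*b^3 + b^2*(13*t - 3) + b*(-18*t^2 + 17*t + 17) + 18*t^2 - 30*t - 12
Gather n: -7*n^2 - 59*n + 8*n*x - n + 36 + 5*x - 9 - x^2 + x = -7*n^2 + n*(8*x - 60) - x^2 + 6*x + 27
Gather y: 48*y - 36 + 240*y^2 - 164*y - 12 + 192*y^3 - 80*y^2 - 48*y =192*y^3 + 160*y^2 - 164*y - 48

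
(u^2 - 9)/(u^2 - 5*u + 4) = (u^2 - 9)/(u^2 - 5*u + 4)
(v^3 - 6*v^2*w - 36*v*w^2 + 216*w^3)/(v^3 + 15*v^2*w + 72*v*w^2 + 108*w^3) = (v^2 - 12*v*w + 36*w^2)/(v^2 + 9*v*w + 18*w^2)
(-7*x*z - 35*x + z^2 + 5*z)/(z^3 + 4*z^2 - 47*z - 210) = (-7*x + z)/(z^2 - z - 42)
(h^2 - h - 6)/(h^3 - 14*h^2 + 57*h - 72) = (h + 2)/(h^2 - 11*h + 24)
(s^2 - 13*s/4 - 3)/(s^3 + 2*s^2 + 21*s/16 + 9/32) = 8*(s - 4)/(8*s^2 + 10*s + 3)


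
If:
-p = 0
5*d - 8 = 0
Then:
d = 8/5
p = 0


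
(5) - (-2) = 7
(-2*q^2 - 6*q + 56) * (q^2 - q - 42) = -2*q^4 - 4*q^3 + 146*q^2 + 196*q - 2352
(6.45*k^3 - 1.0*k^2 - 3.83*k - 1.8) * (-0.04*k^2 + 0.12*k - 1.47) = -0.258*k^5 + 0.814*k^4 - 9.4483*k^3 + 1.0824*k^2 + 5.4141*k + 2.646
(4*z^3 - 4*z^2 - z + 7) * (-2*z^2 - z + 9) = -8*z^5 + 4*z^4 + 42*z^3 - 49*z^2 - 16*z + 63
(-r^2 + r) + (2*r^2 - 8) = r^2 + r - 8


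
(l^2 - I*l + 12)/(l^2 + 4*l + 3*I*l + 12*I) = (l - 4*I)/(l + 4)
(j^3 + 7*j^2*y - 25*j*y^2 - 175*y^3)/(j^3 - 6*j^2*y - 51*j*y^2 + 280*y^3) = (-j - 5*y)/(-j + 8*y)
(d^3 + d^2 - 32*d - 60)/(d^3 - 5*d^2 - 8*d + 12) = (d + 5)/(d - 1)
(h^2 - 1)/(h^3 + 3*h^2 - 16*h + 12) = (h + 1)/(h^2 + 4*h - 12)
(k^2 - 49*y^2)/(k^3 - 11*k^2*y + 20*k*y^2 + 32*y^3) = (k^2 - 49*y^2)/(k^3 - 11*k^2*y + 20*k*y^2 + 32*y^3)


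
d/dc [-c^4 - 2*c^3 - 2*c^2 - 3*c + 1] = -4*c^3 - 6*c^2 - 4*c - 3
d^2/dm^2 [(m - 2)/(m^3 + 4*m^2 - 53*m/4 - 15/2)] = 32*(12*m^5 - 139*m^3 + 114*m^2 + 1452*m - 2042)/(64*m^9 + 768*m^8 + 528*m^7 - 17696*m^6 - 18516*m^5 + 149952*m^4 + 14563*m^3 - 209610*m^2 - 143100*m - 27000)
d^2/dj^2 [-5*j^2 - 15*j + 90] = -10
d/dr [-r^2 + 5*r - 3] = 5 - 2*r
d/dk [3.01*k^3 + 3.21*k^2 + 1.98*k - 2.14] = 9.03*k^2 + 6.42*k + 1.98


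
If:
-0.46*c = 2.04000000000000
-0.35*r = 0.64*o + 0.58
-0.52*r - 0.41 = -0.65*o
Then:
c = -4.43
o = -0.28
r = -1.14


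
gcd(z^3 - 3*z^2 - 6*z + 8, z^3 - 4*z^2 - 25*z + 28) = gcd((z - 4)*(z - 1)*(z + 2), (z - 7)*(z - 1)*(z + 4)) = z - 1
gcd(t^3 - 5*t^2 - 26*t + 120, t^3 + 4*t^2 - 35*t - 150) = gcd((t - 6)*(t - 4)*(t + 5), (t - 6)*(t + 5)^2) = t^2 - t - 30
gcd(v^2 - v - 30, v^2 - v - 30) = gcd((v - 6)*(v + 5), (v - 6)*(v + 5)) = v^2 - v - 30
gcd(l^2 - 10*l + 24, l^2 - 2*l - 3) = 1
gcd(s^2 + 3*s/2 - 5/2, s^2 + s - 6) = 1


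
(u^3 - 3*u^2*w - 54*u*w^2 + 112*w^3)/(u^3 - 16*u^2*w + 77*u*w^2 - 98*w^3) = (u^2 - u*w - 56*w^2)/(u^2 - 14*u*w + 49*w^2)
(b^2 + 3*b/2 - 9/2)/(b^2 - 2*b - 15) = (b - 3/2)/(b - 5)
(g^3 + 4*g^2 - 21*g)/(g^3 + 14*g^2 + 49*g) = (g - 3)/(g + 7)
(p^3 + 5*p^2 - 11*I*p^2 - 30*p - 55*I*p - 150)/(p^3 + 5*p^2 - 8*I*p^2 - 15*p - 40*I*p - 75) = (p - 6*I)/(p - 3*I)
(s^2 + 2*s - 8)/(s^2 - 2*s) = (s + 4)/s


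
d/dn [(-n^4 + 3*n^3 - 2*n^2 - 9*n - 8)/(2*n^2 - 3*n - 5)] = (-4*n^5 + 15*n^4 + 2*n^3 - 21*n^2 + 52*n + 21)/(4*n^4 - 12*n^3 - 11*n^2 + 30*n + 25)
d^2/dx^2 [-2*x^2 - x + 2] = -4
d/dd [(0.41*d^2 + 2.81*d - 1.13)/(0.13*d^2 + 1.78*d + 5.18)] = (0.3645*d^2 + 4.5414*d + 16.5672)/(0.0169*d^4 + 0.4628*d^3 + 4.5152*d^2 + 18.4408*d + 26.8324)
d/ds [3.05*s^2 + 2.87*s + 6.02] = 6.1*s + 2.87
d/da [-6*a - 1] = -6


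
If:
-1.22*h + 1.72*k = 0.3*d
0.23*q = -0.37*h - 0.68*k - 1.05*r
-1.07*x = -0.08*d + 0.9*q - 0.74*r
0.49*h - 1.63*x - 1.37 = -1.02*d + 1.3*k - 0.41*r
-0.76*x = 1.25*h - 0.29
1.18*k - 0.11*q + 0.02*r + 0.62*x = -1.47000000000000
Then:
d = -4.16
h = 2.79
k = 1.25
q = 2.67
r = -2.38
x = -4.20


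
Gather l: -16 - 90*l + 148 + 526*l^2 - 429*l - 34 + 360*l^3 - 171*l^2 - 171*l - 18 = 360*l^3 + 355*l^2 - 690*l + 80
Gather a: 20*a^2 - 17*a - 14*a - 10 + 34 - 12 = 20*a^2 - 31*a + 12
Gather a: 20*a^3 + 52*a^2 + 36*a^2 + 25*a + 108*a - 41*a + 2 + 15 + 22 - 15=20*a^3 + 88*a^2 + 92*a + 24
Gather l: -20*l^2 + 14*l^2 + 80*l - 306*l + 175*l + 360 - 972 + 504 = -6*l^2 - 51*l - 108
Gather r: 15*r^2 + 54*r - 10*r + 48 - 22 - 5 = 15*r^2 + 44*r + 21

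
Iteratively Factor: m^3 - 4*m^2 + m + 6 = (m - 3)*(m^2 - m - 2) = (m - 3)*(m - 2)*(m + 1)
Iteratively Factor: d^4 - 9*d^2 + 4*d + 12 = (d - 2)*(d^3 + 2*d^2 - 5*d - 6) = (d - 2)^2*(d^2 + 4*d + 3) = (d - 2)^2*(d + 3)*(d + 1)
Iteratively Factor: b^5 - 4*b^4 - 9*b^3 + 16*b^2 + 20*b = (b + 1)*(b^4 - 5*b^3 - 4*b^2 + 20*b) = (b - 2)*(b + 1)*(b^3 - 3*b^2 - 10*b) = (b - 5)*(b - 2)*(b + 1)*(b^2 + 2*b) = (b - 5)*(b - 2)*(b + 1)*(b + 2)*(b)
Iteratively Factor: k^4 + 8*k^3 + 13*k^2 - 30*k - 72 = (k - 2)*(k^3 + 10*k^2 + 33*k + 36) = (k - 2)*(k + 3)*(k^2 + 7*k + 12) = (k - 2)*(k + 3)*(k + 4)*(k + 3)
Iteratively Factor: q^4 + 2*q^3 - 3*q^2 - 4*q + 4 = (q - 1)*(q^3 + 3*q^2 - 4) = (q - 1)^2*(q^2 + 4*q + 4) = (q - 1)^2*(q + 2)*(q + 2)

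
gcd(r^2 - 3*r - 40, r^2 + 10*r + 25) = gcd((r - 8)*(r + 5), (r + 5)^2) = r + 5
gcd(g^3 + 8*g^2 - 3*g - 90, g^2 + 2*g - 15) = g^2 + 2*g - 15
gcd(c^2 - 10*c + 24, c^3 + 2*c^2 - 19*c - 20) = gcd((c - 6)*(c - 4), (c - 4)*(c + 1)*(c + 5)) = c - 4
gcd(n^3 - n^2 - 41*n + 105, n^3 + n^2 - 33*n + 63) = n^2 + 4*n - 21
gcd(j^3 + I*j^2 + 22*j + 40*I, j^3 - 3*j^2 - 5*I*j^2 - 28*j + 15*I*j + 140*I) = j - 5*I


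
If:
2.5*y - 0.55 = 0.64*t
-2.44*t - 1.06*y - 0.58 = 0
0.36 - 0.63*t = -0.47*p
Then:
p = -1.17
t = -0.30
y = 0.14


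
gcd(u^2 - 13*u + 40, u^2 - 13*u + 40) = u^2 - 13*u + 40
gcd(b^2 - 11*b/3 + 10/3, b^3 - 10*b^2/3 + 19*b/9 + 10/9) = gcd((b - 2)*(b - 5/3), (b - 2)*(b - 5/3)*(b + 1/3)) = b^2 - 11*b/3 + 10/3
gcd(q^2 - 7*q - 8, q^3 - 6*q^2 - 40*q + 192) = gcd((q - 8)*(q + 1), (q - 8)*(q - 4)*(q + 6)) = q - 8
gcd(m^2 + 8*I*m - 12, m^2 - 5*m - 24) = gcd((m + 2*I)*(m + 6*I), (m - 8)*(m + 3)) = 1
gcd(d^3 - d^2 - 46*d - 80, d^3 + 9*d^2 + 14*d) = d + 2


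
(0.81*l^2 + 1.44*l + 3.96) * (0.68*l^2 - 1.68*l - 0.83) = 0.5508*l^4 - 0.3816*l^3 - 0.3987*l^2 - 7.848*l - 3.2868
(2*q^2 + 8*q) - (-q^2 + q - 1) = 3*q^2 + 7*q + 1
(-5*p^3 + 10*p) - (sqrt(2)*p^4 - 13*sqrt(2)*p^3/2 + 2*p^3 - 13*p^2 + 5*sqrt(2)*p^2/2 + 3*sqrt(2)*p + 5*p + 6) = -sqrt(2)*p^4 - 7*p^3 + 13*sqrt(2)*p^3/2 - 5*sqrt(2)*p^2/2 + 13*p^2 - 3*sqrt(2)*p + 5*p - 6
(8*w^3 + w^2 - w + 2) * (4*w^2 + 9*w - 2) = 32*w^5 + 76*w^4 - 11*w^3 - 3*w^2 + 20*w - 4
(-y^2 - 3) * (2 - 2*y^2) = 2*y^4 + 4*y^2 - 6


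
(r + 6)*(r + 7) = r^2 + 13*r + 42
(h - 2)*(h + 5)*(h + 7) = h^3 + 10*h^2 + 11*h - 70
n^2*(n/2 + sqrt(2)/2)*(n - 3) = n^4/2 - 3*n^3/2 + sqrt(2)*n^3/2 - 3*sqrt(2)*n^2/2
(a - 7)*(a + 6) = a^2 - a - 42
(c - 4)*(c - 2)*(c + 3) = c^3 - 3*c^2 - 10*c + 24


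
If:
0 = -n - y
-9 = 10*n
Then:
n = -9/10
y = 9/10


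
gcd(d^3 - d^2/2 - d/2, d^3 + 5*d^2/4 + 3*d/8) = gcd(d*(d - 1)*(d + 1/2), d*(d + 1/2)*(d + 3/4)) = d^2 + d/2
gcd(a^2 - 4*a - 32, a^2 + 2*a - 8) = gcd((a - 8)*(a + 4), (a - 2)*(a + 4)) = a + 4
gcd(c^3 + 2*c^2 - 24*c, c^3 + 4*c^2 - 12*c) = c^2 + 6*c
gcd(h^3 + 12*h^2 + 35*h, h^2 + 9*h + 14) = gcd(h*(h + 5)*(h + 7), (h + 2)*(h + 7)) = h + 7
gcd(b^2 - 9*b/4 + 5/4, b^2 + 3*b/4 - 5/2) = b - 5/4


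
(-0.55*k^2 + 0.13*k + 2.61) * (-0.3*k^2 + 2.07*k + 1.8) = 0.165*k^4 - 1.1775*k^3 - 1.5039*k^2 + 5.6367*k + 4.698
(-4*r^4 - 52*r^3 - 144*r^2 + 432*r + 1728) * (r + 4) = -4*r^5 - 68*r^4 - 352*r^3 - 144*r^2 + 3456*r + 6912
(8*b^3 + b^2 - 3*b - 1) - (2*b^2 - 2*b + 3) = 8*b^3 - b^2 - b - 4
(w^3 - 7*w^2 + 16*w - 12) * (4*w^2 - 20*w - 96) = 4*w^5 - 48*w^4 + 108*w^3 + 304*w^2 - 1296*w + 1152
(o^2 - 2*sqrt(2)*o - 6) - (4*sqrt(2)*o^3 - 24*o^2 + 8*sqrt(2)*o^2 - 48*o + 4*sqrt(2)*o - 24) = -4*sqrt(2)*o^3 - 8*sqrt(2)*o^2 + 25*o^2 - 6*sqrt(2)*o + 48*o + 18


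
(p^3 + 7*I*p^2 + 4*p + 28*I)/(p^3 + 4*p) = (p + 7*I)/p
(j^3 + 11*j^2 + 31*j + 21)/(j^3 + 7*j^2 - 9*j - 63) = (j + 1)/(j - 3)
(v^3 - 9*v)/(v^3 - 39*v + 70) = v*(v^2 - 9)/(v^3 - 39*v + 70)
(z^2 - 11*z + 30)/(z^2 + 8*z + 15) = (z^2 - 11*z + 30)/(z^2 + 8*z + 15)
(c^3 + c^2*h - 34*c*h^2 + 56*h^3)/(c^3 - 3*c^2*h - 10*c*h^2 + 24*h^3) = (c + 7*h)/(c + 3*h)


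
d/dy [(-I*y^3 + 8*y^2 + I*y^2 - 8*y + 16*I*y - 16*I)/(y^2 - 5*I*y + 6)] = (-I*y^4 - 10*y^3 + y^2*(13 - 74*I) + y*(96 + 44*I) + 32 + 96*I)/(y^4 - 10*I*y^3 - 13*y^2 - 60*I*y + 36)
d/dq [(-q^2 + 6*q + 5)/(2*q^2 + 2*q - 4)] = (-7*q^2 - 6*q - 17)/(2*(q^4 + 2*q^3 - 3*q^2 - 4*q + 4))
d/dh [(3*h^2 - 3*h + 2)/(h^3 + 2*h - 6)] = (-3*h^4 + 6*h^3 - 36*h + 14)/(h^6 + 4*h^4 - 12*h^3 + 4*h^2 - 24*h + 36)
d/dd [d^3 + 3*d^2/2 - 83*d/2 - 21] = 3*d^2 + 3*d - 83/2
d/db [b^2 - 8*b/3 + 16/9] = 2*b - 8/3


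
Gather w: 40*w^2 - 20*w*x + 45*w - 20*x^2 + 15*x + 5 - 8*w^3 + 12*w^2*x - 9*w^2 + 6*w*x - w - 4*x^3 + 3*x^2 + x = -8*w^3 + w^2*(12*x + 31) + w*(44 - 14*x) - 4*x^3 - 17*x^2 + 16*x + 5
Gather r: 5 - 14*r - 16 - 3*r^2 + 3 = -3*r^2 - 14*r - 8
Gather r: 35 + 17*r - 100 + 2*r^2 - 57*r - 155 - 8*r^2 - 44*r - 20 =-6*r^2 - 84*r - 240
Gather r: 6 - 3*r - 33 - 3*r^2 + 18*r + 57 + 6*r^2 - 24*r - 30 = 3*r^2 - 9*r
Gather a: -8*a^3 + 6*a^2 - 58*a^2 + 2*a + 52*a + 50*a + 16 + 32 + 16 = -8*a^3 - 52*a^2 + 104*a + 64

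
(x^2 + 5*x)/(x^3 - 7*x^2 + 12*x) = (x + 5)/(x^2 - 7*x + 12)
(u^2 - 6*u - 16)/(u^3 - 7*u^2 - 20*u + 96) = (u + 2)/(u^2 + u - 12)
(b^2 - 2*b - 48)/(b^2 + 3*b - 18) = (b - 8)/(b - 3)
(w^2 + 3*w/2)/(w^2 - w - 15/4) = 2*w/(2*w - 5)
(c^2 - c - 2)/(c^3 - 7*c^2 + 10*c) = (c + 1)/(c*(c - 5))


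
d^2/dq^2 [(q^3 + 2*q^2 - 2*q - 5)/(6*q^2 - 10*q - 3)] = 2*(166*q^3 - 342*q^2 + 819*q - 512)/(216*q^6 - 1080*q^5 + 1476*q^4 + 80*q^3 - 738*q^2 - 270*q - 27)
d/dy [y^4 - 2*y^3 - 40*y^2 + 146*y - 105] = 4*y^3 - 6*y^2 - 80*y + 146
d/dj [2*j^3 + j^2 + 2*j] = 6*j^2 + 2*j + 2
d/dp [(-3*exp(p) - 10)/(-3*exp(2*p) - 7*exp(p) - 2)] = (-(3*exp(p) + 10)*(6*exp(p) + 7) + 9*exp(2*p) + 21*exp(p) + 6)*exp(p)/(3*exp(2*p) + 7*exp(p) + 2)^2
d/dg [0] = 0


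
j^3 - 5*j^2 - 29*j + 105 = (j - 7)*(j - 3)*(j + 5)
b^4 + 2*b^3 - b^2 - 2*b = b*(b - 1)*(b + 1)*(b + 2)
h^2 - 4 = (h - 2)*(h + 2)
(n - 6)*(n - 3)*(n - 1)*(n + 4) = n^4 - 6*n^3 - 13*n^2 + 90*n - 72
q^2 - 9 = (q - 3)*(q + 3)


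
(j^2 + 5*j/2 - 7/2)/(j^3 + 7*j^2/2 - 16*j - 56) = (j - 1)/(j^2 - 16)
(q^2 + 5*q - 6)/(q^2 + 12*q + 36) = (q - 1)/(q + 6)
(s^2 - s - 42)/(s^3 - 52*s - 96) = (s - 7)/(s^2 - 6*s - 16)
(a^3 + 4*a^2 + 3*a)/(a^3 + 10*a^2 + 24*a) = (a^2 + 4*a + 3)/(a^2 + 10*a + 24)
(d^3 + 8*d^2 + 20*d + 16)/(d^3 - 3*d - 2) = (d^3 + 8*d^2 + 20*d + 16)/(d^3 - 3*d - 2)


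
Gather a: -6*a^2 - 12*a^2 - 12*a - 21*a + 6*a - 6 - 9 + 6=-18*a^2 - 27*a - 9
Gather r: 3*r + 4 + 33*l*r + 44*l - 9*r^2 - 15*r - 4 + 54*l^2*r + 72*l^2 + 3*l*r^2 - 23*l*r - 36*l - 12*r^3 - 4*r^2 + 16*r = 72*l^2 + 8*l - 12*r^3 + r^2*(3*l - 13) + r*(54*l^2 + 10*l + 4)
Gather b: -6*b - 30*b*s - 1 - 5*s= b*(-30*s - 6) - 5*s - 1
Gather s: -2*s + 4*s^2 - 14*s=4*s^2 - 16*s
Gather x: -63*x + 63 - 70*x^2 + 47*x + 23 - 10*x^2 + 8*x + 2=-80*x^2 - 8*x + 88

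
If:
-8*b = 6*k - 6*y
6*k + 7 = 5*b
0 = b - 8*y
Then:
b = 4/7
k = -29/42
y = 1/14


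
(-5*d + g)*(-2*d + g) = 10*d^2 - 7*d*g + g^2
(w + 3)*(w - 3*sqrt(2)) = w^2 - 3*sqrt(2)*w + 3*w - 9*sqrt(2)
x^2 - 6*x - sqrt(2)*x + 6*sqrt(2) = (x - 6)*(x - sqrt(2))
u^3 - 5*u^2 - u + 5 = (u - 5)*(u - 1)*(u + 1)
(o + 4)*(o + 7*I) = o^2 + 4*o + 7*I*o + 28*I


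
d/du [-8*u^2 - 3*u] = -16*u - 3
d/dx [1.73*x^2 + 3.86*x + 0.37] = 3.46*x + 3.86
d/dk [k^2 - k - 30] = 2*k - 1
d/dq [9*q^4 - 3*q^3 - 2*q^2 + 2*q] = 36*q^3 - 9*q^2 - 4*q + 2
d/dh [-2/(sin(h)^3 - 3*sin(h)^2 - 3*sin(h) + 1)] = 6*(sin(h)^2 - 2*sin(h) - 1)*cos(h)/(sin(h)^3 - 3*sin(h)^2 - 3*sin(h) + 1)^2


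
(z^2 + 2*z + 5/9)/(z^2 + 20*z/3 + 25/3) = (z + 1/3)/(z + 5)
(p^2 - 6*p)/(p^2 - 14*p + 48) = p/(p - 8)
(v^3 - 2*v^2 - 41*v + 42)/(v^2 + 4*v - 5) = (v^2 - v - 42)/(v + 5)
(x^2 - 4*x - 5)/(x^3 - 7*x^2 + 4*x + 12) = (x - 5)/(x^2 - 8*x + 12)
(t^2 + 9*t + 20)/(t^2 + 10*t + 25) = (t + 4)/(t + 5)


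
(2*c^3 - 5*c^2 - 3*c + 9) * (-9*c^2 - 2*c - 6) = -18*c^5 + 41*c^4 + 25*c^3 - 45*c^2 - 54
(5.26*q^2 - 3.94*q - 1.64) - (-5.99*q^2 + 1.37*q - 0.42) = 11.25*q^2 - 5.31*q - 1.22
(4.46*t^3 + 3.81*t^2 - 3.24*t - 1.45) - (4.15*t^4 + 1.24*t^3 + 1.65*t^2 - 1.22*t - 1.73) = -4.15*t^4 + 3.22*t^3 + 2.16*t^2 - 2.02*t + 0.28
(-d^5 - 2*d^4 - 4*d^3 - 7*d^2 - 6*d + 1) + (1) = -d^5 - 2*d^4 - 4*d^3 - 7*d^2 - 6*d + 2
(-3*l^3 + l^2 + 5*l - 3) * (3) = -9*l^3 + 3*l^2 + 15*l - 9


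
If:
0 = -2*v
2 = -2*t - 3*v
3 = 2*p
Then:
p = 3/2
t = -1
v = 0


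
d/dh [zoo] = 0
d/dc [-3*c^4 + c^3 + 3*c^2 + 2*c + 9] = -12*c^3 + 3*c^2 + 6*c + 2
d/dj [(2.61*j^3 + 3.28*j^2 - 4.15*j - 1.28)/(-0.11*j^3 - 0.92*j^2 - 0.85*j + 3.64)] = (-1.11022302462516e-16*j^5 - 2.0404*j^4 - 5.35*j^3 + 21.4728*j^2 + 21.5232*j - 16.194)/(0.0121*j^6 + 0.2024*j^5 + 1.0334*j^4 + 0.7632*j^3 - 5.9751*j^2 - 6.188*j + 13.2496)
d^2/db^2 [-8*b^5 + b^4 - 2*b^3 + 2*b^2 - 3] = -160*b^3 + 12*b^2 - 12*b + 4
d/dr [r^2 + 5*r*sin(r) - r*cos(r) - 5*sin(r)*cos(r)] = r*sin(r) + 5*r*cos(r) + 2*r + 5*sin(r) - cos(r) - 5*cos(2*r)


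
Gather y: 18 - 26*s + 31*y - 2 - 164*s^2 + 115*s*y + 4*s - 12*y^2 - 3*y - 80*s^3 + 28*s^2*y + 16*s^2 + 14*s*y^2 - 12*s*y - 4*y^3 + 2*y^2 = -80*s^3 - 148*s^2 - 22*s - 4*y^3 + y^2*(14*s - 10) + y*(28*s^2 + 103*s + 28) + 16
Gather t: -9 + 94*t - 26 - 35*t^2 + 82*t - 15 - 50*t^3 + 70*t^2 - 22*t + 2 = -50*t^3 + 35*t^2 + 154*t - 48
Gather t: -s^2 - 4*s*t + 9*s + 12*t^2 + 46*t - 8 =-s^2 + 9*s + 12*t^2 + t*(46 - 4*s) - 8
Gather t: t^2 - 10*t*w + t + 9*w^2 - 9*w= t^2 + t*(1 - 10*w) + 9*w^2 - 9*w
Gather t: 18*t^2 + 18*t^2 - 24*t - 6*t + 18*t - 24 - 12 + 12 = 36*t^2 - 12*t - 24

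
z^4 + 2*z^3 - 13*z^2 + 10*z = z*(z - 2)*(z - 1)*(z + 5)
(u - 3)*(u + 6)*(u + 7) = u^3 + 10*u^2 + 3*u - 126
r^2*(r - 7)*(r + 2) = r^4 - 5*r^3 - 14*r^2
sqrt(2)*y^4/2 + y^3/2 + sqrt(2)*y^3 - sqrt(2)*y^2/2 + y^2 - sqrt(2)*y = y*(y + 2)*(y - sqrt(2)/2)*(sqrt(2)*y/2 + 1)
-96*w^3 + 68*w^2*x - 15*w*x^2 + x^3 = (-8*w + x)*(-4*w + x)*(-3*w + x)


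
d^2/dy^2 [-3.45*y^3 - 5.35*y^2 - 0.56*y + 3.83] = -20.7*y - 10.7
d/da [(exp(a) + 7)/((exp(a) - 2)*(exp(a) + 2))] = (-exp(2*a) - 14*exp(a) - 4)*exp(a)/(exp(4*a) - 8*exp(2*a) + 16)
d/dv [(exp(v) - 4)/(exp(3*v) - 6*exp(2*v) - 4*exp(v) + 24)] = ((exp(v) - 4)*(-3*exp(2*v) + 12*exp(v) + 4) + exp(3*v) - 6*exp(2*v) - 4*exp(v) + 24)*exp(v)/(exp(3*v) - 6*exp(2*v) - 4*exp(v) + 24)^2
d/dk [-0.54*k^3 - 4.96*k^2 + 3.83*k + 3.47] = -1.62*k^2 - 9.92*k + 3.83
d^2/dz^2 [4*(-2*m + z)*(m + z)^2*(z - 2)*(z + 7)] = -16*m^3 - 72*m^2*z - 120*m^2 + 80*z^3 + 240*z^2 - 336*z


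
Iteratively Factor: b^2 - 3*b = (b)*(b - 3)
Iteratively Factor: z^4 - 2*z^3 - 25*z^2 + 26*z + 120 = (z - 5)*(z^3 + 3*z^2 - 10*z - 24) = (z - 5)*(z - 3)*(z^2 + 6*z + 8) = (z - 5)*(z - 3)*(z + 2)*(z + 4)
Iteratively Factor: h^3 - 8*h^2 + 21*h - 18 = (h - 2)*(h^2 - 6*h + 9) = (h - 3)*(h - 2)*(h - 3)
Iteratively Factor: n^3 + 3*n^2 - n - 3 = (n + 1)*(n^2 + 2*n - 3) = (n - 1)*(n + 1)*(n + 3)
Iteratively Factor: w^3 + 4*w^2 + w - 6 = (w - 1)*(w^2 + 5*w + 6) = (w - 1)*(w + 2)*(w + 3)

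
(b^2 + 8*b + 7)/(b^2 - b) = (b^2 + 8*b + 7)/(b*(b - 1))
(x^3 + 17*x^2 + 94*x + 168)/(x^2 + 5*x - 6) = (x^2 + 11*x + 28)/(x - 1)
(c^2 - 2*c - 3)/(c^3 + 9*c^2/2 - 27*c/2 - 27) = 2*(c + 1)/(2*c^2 + 15*c + 18)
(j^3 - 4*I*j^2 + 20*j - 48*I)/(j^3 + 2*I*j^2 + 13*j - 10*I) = (j^2 - 2*I*j + 24)/(j^2 + 4*I*j + 5)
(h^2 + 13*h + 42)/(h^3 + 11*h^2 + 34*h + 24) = (h + 7)/(h^2 + 5*h + 4)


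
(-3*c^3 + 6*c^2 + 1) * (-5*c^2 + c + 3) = 15*c^5 - 33*c^4 - 3*c^3 + 13*c^2 + c + 3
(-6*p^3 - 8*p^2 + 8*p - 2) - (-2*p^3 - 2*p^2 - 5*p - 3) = -4*p^3 - 6*p^2 + 13*p + 1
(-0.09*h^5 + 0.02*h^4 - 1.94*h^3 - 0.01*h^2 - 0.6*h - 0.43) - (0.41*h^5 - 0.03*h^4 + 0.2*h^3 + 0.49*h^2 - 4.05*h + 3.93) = -0.5*h^5 + 0.05*h^4 - 2.14*h^3 - 0.5*h^2 + 3.45*h - 4.36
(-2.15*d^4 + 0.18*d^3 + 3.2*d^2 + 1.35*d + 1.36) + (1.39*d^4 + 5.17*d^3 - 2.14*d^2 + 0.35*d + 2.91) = -0.76*d^4 + 5.35*d^3 + 1.06*d^2 + 1.7*d + 4.27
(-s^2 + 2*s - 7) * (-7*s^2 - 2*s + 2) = 7*s^4 - 12*s^3 + 43*s^2 + 18*s - 14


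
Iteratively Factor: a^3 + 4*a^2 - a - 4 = (a - 1)*(a^2 + 5*a + 4) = (a - 1)*(a + 1)*(a + 4)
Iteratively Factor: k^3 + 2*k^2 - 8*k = (k + 4)*(k^2 - 2*k) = k*(k + 4)*(k - 2)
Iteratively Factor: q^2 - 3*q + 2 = (q - 2)*(q - 1)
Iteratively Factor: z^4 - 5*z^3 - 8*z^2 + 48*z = (z)*(z^3 - 5*z^2 - 8*z + 48) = z*(z - 4)*(z^2 - z - 12) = z*(z - 4)*(z + 3)*(z - 4)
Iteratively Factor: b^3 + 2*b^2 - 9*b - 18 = (b + 2)*(b^2 - 9) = (b + 2)*(b + 3)*(b - 3)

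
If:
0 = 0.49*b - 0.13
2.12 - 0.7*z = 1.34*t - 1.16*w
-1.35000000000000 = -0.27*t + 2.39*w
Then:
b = 0.27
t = 1.21160102443414 - 0.579012943863778*z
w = -0.0654115041185021*z - 0.427978126946771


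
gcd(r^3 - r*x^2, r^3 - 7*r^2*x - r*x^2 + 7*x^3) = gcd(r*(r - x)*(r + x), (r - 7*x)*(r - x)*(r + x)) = -r^2 + x^2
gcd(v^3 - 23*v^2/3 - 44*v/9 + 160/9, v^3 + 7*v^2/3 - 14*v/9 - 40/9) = v^2 + v/3 - 20/9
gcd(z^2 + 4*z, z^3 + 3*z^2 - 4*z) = z^2 + 4*z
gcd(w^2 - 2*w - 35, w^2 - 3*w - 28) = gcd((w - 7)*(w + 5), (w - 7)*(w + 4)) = w - 7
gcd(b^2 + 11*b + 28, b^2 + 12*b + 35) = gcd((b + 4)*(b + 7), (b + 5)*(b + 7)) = b + 7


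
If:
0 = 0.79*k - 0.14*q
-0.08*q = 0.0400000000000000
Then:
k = -0.09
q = -0.50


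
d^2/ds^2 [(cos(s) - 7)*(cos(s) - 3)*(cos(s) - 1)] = -127*cos(s)/4 + 22*cos(2*s) - 9*cos(3*s)/4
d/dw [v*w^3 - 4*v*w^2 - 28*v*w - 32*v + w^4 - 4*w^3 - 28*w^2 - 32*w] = 3*v*w^2 - 8*v*w - 28*v + 4*w^3 - 12*w^2 - 56*w - 32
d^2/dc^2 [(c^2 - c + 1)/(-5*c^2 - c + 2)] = 2*(30*c^3 - 105*c^2 + 15*c - 13)/(125*c^6 + 75*c^5 - 135*c^4 - 59*c^3 + 54*c^2 + 12*c - 8)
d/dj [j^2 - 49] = 2*j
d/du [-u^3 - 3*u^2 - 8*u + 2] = -3*u^2 - 6*u - 8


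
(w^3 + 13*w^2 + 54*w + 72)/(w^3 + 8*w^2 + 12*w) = (w^2 + 7*w + 12)/(w*(w + 2))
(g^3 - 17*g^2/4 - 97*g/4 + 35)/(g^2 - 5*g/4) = g - 3 - 28/g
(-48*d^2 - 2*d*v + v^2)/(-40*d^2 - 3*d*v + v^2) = (6*d + v)/(5*d + v)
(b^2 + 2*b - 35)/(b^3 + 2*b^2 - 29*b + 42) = (b - 5)/(b^2 - 5*b + 6)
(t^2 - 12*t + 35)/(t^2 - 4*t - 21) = (t - 5)/(t + 3)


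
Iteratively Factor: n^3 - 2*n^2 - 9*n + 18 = (n + 3)*(n^2 - 5*n + 6) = (n - 2)*(n + 3)*(n - 3)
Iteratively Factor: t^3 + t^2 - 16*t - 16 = (t + 1)*(t^2 - 16) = (t + 1)*(t + 4)*(t - 4)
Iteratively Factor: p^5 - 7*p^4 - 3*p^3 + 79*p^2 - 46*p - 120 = (p - 5)*(p^4 - 2*p^3 - 13*p^2 + 14*p + 24) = (p - 5)*(p + 1)*(p^3 - 3*p^2 - 10*p + 24) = (p - 5)*(p - 4)*(p + 1)*(p^2 + p - 6) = (p - 5)*(p - 4)*(p + 1)*(p + 3)*(p - 2)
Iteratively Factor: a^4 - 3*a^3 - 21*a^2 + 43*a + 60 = (a + 1)*(a^3 - 4*a^2 - 17*a + 60) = (a - 3)*(a + 1)*(a^2 - a - 20) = (a - 5)*(a - 3)*(a + 1)*(a + 4)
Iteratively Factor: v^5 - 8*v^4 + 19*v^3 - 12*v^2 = (v - 3)*(v^4 - 5*v^3 + 4*v^2) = v*(v - 3)*(v^3 - 5*v^2 + 4*v) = v^2*(v - 3)*(v^2 - 5*v + 4) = v^2*(v - 4)*(v - 3)*(v - 1)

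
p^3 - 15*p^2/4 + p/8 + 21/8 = (p - 7/2)*(p - 1)*(p + 3/4)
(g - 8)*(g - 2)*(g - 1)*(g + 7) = g^4 - 4*g^3 - 51*g^2 + 166*g - 112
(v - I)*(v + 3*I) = v^2 + 2*I*v + 3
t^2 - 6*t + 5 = (t - 5)*(t - 1)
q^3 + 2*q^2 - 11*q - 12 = (q - 3)*(q + 1)*(q + 4)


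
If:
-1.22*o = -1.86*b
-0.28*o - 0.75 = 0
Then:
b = -1.76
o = -2.68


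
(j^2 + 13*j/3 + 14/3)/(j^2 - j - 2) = (j^2 + 13*j/3 + 14/3)/(j^2 - j - 2)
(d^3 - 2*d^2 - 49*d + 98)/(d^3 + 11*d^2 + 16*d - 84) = (d - 7)/(d + 6)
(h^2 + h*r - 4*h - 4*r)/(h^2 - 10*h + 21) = (h^2 + h*r - 4*h - 4*r)/(h^2 - 10*h + 21)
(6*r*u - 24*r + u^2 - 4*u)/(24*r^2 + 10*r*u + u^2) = (u - 4)/(4*r + u)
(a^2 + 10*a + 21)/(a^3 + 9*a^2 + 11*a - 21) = 1/(a - 1)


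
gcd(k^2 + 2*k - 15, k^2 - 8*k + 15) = k - 3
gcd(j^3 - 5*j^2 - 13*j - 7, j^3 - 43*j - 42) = j^2 - 6*j - 7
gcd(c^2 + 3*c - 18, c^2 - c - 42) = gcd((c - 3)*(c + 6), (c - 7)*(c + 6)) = c + 6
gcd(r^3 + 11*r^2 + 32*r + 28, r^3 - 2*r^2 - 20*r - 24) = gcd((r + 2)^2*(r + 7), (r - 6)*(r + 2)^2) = r^2 + 4*r + 4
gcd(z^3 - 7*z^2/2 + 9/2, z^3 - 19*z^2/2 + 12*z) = z - 3/2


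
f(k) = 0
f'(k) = 0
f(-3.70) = 0.00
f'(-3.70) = 0.00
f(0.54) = 0.00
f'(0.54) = 0.00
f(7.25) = 0.00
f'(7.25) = 0.00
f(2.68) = 0.00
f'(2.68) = 0.00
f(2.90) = 0.00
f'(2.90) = 0.00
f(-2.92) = 0.00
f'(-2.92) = 0.00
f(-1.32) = 0.00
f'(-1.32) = 0.00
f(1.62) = 0.00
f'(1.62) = 0.00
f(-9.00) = 0.00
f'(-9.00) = 0.00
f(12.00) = 0.00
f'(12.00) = 0.00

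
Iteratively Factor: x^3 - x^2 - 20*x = (x - 5)*(x^2 + 4*x) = x*(x - 5)*(x + 4)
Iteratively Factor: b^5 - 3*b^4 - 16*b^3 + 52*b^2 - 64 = (b + 1)*(b^4 - 4*b^3 - 12*b^2 + 64*b - 64) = (b - 4)*(b + 1)*(b^3 - 12*b + 16) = (b - 4)*(b + 1)*(b + 4)*(b^2 - 4*b + 4) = (b - 4)*(b - 2)*(b + 1)*(b + 4)*(b - 2)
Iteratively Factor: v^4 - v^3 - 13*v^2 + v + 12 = (v + 1)*(v^3 - 2*v^2 - 11*v + 12) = (v - 4)*(v + 1)*(v^2 + 2*v - 3) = (v - 4)*(v - 1)*(v + 1)*(v + 3)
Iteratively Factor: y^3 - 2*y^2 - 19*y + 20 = (y - 1)*(y^2 - y - 20) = (y - 1)*(y + 4)*(y - 5)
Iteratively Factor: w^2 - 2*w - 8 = (w + 2)*(w - 4)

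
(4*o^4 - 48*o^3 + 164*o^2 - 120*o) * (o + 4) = 4*o^5 - 32*o^4 - 28*o^3 + 536*o^2 - 480*o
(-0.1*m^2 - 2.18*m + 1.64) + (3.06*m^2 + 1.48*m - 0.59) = 2.96*m^2 - 0.7*m + 1.05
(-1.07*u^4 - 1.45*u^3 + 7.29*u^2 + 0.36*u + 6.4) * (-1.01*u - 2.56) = 1.0807*u^5 + 4.2037*u^4 - 3.6509*u^3 - 19.026*u^2 - 7.3856*u - 16.384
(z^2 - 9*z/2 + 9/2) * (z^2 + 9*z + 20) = z^4 + 9*z^3/2 - 16*z^2 - 99*z/2 + 90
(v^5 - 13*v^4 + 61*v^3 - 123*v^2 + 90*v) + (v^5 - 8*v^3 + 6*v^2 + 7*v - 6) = 2*v^5 - 13*v^4 + 53*v^3 - 117*v^2 + 97*v - 6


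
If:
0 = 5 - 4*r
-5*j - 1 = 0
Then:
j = -1/5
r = 5/4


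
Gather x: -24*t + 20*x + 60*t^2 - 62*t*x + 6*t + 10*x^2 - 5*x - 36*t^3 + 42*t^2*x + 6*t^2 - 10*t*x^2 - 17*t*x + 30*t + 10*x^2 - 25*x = -36*t^3 + 66*t^2 + 12*t + x^2*(20 - 10*t) + x*(42*t^2 - 79*t - 10)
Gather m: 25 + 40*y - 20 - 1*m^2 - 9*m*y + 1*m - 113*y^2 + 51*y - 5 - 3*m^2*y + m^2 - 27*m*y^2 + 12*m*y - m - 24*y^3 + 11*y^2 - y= -3*m^2*y + m*(-27*y^2 + 3*y) - 24*y^3 - 102*y^2 + 90*y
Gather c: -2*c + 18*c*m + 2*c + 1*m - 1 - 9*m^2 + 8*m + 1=18*c*m - 9*m^2 + 9*m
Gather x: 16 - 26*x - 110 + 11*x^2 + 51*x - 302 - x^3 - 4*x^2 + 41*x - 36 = -x^3 + 7*x^2 + 66*x - 432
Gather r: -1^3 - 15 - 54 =-70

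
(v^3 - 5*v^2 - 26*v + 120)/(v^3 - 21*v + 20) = (v - 6)/(v - 1)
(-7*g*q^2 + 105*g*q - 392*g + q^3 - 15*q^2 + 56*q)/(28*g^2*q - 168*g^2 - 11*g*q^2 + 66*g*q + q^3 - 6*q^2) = (q^2 - 15*q + 56)/(-4*g*q + 24*g + q^2 - 6*q)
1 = 1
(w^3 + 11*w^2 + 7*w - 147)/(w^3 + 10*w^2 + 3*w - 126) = (w + 7)/(w + 6)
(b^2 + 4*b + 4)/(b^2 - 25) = (b^2 + 4*b + 4)/(b^2 - 25)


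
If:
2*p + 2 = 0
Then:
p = -1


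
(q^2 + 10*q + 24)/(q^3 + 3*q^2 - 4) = (q^2 + 10*q + 24)/(q^3 + 3*q^2 - 4)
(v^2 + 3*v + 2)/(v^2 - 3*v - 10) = (v + 1)/(v - 5)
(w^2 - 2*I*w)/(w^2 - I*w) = (w - 2*I)/(w - I)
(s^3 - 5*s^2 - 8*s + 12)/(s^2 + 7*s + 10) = (s^2 - 7*s + 6)/(s + 5)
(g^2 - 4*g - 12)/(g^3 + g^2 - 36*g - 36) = (g + 2)/(g^2 + 7*g + 6)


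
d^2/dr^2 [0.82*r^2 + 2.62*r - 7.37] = 1.64000000000000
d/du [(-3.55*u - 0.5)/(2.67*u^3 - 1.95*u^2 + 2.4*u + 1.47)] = (18.957*u^3 - 2.9175*u^2 - 1.95*u - 4.0185)/(7.1289*u^6 - 10.413*u^5 + 16.6185*u^4 - 1.5102*u^3 + 0.0270000000000001*u^2 + 7.056*u + 2.1609)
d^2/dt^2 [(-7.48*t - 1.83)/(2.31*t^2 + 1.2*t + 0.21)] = (-(4.62*t + 1.2)*(7.48*t + 1.83)*(9.24*t + 2.4) + (103.6728*t + 26.4066)*(2.31*t^2 + 1.2*t + 0.21))/(2.31*t^2 + 1.2*t + 0.21)^3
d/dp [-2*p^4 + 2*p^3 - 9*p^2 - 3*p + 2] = -8*p^3 + 6*p^2 - 18*p - 3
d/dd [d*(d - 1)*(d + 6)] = 3*d^2 + 10*d - 6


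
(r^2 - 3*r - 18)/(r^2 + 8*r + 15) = (r - 6)/(r + 5)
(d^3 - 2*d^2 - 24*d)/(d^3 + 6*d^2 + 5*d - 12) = d*(d - 6)/(d^2 + 2*d - 3)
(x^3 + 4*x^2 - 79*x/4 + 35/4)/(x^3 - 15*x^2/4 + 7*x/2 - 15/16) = 4*(x + 7)/(4*x - 3)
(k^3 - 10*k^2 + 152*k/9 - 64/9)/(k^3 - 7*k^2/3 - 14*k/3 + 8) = (k^2 - 26*k/3 + 16/3)/(k^2 - k - 6)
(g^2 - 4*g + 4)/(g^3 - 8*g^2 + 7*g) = (g^2 - 4*g + 4)/(g*(g^2 - 8*g + 7))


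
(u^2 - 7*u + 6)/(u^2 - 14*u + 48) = (u - 1)/(u - 8)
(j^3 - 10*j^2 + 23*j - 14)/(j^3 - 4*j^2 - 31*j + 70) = (j - 1)/(j + 5)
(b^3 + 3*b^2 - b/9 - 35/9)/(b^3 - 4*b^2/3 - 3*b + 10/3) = (b + 7/3)/(b - 2)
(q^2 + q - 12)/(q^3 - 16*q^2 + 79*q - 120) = (q + 4)/(q^2 - 13*q + 40)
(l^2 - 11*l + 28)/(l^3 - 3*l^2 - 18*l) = (-l^2 + 11*l - 28)/(l*(-l^2 + 3*l + 18))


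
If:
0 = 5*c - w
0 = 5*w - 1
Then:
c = 1/25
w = 1/5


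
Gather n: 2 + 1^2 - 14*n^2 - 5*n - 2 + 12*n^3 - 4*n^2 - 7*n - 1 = 12*n^3 - 18*n^2 - 12*n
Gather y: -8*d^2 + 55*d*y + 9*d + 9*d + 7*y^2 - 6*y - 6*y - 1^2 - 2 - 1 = -8*d^2 + 18*d + 7*y^2 + y*(55*d - 12) - 4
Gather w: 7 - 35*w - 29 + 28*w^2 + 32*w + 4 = 28*w^2 - 3*w - 18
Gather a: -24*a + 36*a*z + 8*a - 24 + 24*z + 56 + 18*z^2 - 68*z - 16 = a*(36*z - 16) + 18*z^2 - 44*z + 16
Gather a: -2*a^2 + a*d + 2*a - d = -2*a^2 + a*(d + 2) - d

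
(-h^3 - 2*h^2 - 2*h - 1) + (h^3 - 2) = -2*h^2 - 2*h - 3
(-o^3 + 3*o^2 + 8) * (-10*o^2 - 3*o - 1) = 10*o^5 - 27*o^4 - 8*o^3 - 83*o^2 - 24*o - 8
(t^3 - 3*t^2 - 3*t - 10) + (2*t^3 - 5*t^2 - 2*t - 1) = 3*t^3 - 8*t^2 - 5*t - 11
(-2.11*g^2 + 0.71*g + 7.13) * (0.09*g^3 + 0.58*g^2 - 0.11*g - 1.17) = -0.1899*g^5 - 1.1599*g^4 + 1.2856*g^3 + 6.526*g^2 - 1.615*g - 8.3421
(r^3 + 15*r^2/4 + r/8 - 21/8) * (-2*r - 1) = -2*r^4 - 17*r^3/2 - 4*r^2 + 41*r/8 + 21/8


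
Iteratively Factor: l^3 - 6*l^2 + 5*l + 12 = (l - 4)*(l^2 - 2*l - 3) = (l - 4)*(l + 1)*(l - 3)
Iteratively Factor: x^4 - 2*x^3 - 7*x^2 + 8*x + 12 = (x + 1)*(x^3 - 3*x^2 - 4*x + 12) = (x + 1)*(x + 2)*(x^2 - 5*x + 6) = (x - 3)*(x + 1)*(x + 2)*(x - 2)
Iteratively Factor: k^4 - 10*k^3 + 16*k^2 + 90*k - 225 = (k - 5)*(k^3 - 5*k^2 - 9*k + 45) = (k - 5)*(k - 3)*(k^2 - 2*k - 15) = (k - 5)^2*(k - 3)*(k + 3)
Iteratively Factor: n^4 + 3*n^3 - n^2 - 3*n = (n - 1)*(n^3 + 4*n^2 + 3*n) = (n - 1)*(n + 3)*(n^2 + n) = n*(n - 1)*(n + 3)*(n + 1)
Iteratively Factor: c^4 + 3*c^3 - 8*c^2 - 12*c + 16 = (c + 4)*(c^3 - c^2 - 4*c + 4) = (c + 2)*(c + 4)*(c^2 - 3*c + 2) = (c - 2)*(c + 2)*(c + 4)*(c - 1)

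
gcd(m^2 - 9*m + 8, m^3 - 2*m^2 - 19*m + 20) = m - 1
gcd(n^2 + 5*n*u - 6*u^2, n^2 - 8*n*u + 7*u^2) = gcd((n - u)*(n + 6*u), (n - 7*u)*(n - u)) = -n + u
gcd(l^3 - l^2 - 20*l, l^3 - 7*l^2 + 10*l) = l^2 - 5*l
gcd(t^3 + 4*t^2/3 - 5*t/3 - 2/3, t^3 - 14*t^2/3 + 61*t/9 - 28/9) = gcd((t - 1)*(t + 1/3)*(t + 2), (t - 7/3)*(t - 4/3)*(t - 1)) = t - 1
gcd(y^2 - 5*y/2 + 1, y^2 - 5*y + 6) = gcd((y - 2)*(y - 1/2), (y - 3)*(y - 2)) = y - 2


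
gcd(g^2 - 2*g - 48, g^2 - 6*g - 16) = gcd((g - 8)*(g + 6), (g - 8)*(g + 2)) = g - 8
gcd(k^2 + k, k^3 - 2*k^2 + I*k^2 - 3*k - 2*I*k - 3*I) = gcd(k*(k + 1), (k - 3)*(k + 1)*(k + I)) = k + 1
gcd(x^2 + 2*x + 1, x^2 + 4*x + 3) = x + 1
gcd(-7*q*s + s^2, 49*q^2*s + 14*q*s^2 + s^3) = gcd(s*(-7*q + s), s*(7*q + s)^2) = s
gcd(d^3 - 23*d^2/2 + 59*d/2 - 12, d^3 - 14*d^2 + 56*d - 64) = d - 8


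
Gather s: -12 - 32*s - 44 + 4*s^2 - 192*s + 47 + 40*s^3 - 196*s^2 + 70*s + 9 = 40*s^3 - 192*s^2 - 154*s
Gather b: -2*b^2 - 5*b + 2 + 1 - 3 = -2*b^2 - 5*b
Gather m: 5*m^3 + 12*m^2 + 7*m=5*m^3 + 12*m^2 + 7*m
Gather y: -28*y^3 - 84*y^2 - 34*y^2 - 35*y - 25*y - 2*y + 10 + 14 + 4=-28*y^3 - 118*y^2 - 62*y + 28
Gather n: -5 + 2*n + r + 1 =2*n + r - 4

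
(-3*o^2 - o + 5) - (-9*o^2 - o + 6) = 6*o^2 - 1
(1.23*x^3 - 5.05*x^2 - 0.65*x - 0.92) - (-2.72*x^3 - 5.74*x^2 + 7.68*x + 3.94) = 3.95*x^3 + 0.69*x^2 - 8.33*x - 4.86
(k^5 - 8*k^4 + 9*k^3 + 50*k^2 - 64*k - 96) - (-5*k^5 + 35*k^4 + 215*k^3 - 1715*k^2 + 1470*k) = 6*k^5 - 43*k^4 - 206*k^3 + 1765*k^2 - 1534*k - 96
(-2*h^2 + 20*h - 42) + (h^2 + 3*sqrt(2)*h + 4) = -h^2 + 3*sqrt(2)*h + 20*h - 38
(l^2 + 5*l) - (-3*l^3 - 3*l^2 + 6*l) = 3*l^3 + 4*l^2 - l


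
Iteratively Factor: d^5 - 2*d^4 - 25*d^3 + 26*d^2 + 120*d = (d - 5)*(d^4 + 3*d^3 - 10*d^2 - 24*d) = (d - 5)*(d + 4)*(d^3 - d^2 - 6*d) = (d - 5)*(d - 3)*(d + 4)*(d^2 + 2*d) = d*(d - 5)*(d - 3)*(d + 4)*(d + 2)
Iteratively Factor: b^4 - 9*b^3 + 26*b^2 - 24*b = (b - 3)*(b^3 - 6*b^2 + 8*b) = b*(b - 3)*(b^2 - 6*b + 8) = b*(b - 3)*(b - 2)*(b - 4)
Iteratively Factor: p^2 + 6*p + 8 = (p + 4)*(p + 2)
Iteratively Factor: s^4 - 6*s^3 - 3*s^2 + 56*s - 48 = (s + 3)*(s^3 - 9*s^2 + 24*s - 16) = (s - 4)*(s + 3)*(s^2 - 5*s + 4) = (s - 4)^2*(s + 3)*(s - 1)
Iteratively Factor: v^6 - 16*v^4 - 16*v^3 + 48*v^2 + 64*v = (v - 2)*(v^5 + 2*v^4 - 12*v^3 - 40*v^2 - 32*v) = v*(v - 2)*(v^4 + 2*v^3 - 12*v^2 - 40*v - 32) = v*(v - 2)*(v + 2)*(v^3 - 12*v - 16) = v*(v - 4)*(v - 2)*(v + 2)*(v^2 + 4*v + 4) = v*(v - 4)*(v - 2)*(v + 2)^2*(v + 2)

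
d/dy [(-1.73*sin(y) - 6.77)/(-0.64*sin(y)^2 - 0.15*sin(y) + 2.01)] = (-8.6656*sin(y) + 0.5536*cos(2*y) - 5.0464)*cos(y)/(0.64*sin(y)^2 + 0.15*sin(y) - 2.01)^2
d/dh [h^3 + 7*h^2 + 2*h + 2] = 3*h^2 + 14*h + 2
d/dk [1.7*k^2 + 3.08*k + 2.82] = 3.4*k + 3.08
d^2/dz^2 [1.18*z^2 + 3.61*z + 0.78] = 2.36000000000000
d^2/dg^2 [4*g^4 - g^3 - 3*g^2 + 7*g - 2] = 48*g^2 - 6*g - 6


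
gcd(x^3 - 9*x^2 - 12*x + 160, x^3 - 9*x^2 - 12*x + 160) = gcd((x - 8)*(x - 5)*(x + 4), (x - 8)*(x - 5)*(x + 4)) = x^3 - 9*x^2 - 12*x + 160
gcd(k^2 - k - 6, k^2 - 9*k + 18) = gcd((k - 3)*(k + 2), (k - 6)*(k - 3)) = k - 3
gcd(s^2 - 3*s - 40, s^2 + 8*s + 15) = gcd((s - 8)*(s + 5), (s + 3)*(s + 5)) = s + 5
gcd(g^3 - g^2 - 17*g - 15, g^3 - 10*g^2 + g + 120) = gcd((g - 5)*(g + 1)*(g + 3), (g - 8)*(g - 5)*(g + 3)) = g^2 - 2*g - 15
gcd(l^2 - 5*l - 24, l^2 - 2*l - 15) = l + 3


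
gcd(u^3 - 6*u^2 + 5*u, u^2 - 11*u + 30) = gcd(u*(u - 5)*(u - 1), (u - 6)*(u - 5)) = u - 5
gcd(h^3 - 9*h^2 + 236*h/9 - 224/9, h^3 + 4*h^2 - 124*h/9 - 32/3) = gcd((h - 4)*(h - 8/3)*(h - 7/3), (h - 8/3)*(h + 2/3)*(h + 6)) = h - 8/3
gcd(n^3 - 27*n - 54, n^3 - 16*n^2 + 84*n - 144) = n - 6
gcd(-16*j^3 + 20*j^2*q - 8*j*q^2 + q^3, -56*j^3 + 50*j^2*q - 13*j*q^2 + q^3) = 8*j^2 - 6*j*q + q^2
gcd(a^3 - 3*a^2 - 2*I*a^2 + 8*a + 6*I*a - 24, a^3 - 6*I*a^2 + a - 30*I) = a + 2*I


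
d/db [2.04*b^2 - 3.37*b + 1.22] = 4.08*b - 3.37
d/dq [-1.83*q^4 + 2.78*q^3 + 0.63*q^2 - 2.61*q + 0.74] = -7.32*q^3 + 8.34*q^2 + 1.26*q - 2.61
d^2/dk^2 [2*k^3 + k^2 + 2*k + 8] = 12*k + 2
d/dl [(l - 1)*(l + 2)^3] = (l + 2)^2*(4*l - 1)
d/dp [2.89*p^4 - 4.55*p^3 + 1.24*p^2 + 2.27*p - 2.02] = 11.56*p^3 - 13.65*p^2 + 2.48*p + 2.27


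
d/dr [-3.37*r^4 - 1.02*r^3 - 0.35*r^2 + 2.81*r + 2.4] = -13.48*r^3 - 3.06*r^2 - 0.7*r + 2.81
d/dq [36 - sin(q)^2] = -sin(2*q)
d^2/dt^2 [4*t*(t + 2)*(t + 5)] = 24*t + 56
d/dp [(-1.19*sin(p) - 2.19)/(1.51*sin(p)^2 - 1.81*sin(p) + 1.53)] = (1.7969*sin(p)^2 + 6.6138*sin(p) - 5.7846)*cos(p)/(2.2801*sin(p)^4 - 5.4662*sin(p)^3 + 7.8967*sin(p)^2 - 5.5386*sin(p) + 2.3409)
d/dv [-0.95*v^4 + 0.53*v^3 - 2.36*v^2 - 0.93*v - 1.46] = -3.8*v^3 + 1.59*v^2 - 4.72*v - 0.93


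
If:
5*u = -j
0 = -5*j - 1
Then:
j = -1/5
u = 1/25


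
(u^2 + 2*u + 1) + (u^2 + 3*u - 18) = 2*u^2 + 5*u - 17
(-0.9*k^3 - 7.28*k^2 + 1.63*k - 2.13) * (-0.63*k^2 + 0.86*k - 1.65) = 0.567*k^5 + 3.8124*k^4 - 5.8027*k^3 + 14.7557*k^2 - 4.5213*k + 3.5145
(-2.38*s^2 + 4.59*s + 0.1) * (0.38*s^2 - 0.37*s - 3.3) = -0.9044*s^4 + 2.6248*s^3 + 6.1937*s^2 - 15.184*s - 0.33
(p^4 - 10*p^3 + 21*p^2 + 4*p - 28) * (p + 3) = p^5 - 7*p^4 - 9*p^3 + 67*p^2 - 16*p - 84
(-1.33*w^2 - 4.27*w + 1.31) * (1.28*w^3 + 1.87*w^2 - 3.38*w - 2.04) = -1.7024*w^5 - 7.9527*w^4 - 1.8127*w^3 + 19.5955*w^2 + 4.283*w - 2.6724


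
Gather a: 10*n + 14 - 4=10*n + 10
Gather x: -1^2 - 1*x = -x - 1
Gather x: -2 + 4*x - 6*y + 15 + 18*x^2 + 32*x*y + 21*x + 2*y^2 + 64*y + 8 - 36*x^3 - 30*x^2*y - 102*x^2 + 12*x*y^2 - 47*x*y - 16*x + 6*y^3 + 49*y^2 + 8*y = -36*x^3 + x^2*(-30*y - 84) + x*(12*y^2 - 15*y + 9) + 6*y^3 + 51*y^2 + 66*y + 21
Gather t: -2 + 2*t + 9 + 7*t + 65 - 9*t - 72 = 0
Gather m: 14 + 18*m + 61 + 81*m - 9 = 99*m + 66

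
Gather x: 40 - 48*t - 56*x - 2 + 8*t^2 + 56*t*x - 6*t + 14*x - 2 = 8*t^2 - 54*t + x*(56*t - 42) + 36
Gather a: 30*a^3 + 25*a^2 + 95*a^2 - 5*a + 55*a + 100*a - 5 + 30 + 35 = 30*a^3 + 120*a^2 + 150*a + 60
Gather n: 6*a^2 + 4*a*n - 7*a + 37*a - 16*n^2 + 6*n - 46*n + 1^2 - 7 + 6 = 6*a^2 + 30*a - 16*n^2 + n*(4*a - 40)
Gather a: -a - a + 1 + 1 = 2 - 2*a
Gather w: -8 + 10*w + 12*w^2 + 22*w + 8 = 12*w^2 + 32*w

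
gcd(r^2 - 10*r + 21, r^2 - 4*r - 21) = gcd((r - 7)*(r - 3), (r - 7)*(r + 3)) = r - 7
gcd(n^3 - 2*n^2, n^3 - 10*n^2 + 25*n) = n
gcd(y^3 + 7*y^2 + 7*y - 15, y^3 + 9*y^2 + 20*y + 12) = 1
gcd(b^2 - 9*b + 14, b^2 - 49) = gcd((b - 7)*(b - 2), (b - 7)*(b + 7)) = b - 7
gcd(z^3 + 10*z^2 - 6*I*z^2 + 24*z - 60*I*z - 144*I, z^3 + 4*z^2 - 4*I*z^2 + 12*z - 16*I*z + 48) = z^2 + z*(4 - 6*I) - 24*I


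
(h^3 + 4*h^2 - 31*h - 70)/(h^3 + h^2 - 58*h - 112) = (h - 5)/(h - 8)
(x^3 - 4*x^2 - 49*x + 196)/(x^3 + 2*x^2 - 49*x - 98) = (x - 4)/(x + 2)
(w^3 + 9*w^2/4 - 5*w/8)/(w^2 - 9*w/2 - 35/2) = w*(4*w - 1)/(4*(w - 7))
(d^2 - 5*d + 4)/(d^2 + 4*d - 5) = (d - 4)/(d + 5)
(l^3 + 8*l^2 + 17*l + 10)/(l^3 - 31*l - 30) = (l + 2)/(l - 6)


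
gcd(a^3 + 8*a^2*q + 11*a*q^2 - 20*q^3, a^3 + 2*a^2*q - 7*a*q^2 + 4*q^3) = -a^2 - 3*a*q + 4*q^2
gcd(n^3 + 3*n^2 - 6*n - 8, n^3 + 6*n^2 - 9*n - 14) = n^2 - n - 2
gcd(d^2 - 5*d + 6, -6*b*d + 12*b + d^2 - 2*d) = d - 2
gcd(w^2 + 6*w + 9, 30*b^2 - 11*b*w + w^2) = 1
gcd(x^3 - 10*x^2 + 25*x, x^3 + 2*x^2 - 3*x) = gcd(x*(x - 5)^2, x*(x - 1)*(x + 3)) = x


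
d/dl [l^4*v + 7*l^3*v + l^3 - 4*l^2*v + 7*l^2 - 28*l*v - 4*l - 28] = 4*l^3*v + 21*l^2*v + 3*l^2 - 8*l*v + 14*l - 28*v - 4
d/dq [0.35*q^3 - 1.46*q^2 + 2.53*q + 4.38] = 1.05*q^2 - 2.92*q + 2.53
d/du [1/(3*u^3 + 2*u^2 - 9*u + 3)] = (-9*u^2 - 4*u + 9)/(3*u^3 + 2*u^2 - 9*u + 3)^2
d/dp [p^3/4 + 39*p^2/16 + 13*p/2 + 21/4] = 3*p^2/4 + 39*p/8 + 13/2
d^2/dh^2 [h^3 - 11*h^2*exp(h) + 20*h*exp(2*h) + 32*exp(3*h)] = -11*h^2*exp(h) + 80*h*exp(2*h) - 44*h*exp(h) + 6*h + 288*exp(3*h) + 80*exp(2*h) - 22*exp(h)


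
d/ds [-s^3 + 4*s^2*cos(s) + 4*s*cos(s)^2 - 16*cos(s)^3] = -4*s^2*sin(s) - 3*s^2 - 4*s*sin(2*s) + 8*s*cos(s) + 48*sin(s)*cos(s)^2 + 4*cos(s)^2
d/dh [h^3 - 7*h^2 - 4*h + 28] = 3*h^2 - 14*h - 4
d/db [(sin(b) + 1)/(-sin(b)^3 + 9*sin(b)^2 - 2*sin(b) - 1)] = (2*sin(b)^3 - 6*sin(b)^2 - 18*sin(b) + 1)*cos(b)/(sin(b)^3 - 9*sin(b)^2 + 2*sin(b) + 1)^2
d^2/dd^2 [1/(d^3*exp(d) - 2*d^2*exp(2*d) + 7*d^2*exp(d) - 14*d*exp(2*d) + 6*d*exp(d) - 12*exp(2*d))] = ((d^3 - 2*d^2*exp(d) + 7*d^2 - 14*d*exp(d) + 6*d - 12*exp(d))*(-d^3 + 8*d^2*exp(d) - 13*d^2 + 72*d*exp(d) - 40*d + 108*exp(d) - 26) + 2*(d^3 - 4*d^2*exp(d) + 10*d^2 - 32*d*exp(d) + 20*d - 38*exp(d) + 6)^2)*exp(-d)/(d^3 - 2*d^2*exp(d) + 7*d^2 - 14*d*exp(d) + 6*d - 12*exp(d))^3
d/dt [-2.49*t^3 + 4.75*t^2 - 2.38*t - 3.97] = -7.47*t^2 + 9.5*t - 2.38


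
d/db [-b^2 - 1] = -2*b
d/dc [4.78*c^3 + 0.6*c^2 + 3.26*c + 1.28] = 14.34*c^2 + 1.2*c + 3.26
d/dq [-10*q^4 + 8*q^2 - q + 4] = -40*q^3 + 16*q - 1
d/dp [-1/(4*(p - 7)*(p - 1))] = (p - 4)/(2*(p - 7)^2*(p - 1)^2)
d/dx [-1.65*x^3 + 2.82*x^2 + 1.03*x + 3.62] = -4.95*x^2 + 5.64*x + 1.03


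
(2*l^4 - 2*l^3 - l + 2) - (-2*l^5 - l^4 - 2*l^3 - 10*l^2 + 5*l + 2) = 2*l^5 + 3*l^4 + 10*l^2 - 6*l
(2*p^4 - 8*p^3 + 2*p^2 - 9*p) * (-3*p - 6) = -6*p^5 + 12*p^4 + 42*p^3 + 15*p^2 + 54*p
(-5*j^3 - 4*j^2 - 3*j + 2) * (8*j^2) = -40*j^5 - 32*j^4 - 24*j^3 + 16*j^2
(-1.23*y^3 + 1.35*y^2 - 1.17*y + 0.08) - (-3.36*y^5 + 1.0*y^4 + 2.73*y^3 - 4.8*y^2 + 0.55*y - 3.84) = 3.36*y^5 - 1.0*y^4 - 3.96*y^3 + 6.15*y^2 - 1.72*y + 3.92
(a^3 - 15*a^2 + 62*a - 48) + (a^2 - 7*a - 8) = a^3 - 14*a^2 + 55*a - 56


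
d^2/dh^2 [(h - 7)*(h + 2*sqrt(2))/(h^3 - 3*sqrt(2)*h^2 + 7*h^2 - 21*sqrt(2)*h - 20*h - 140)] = 2*(h^6 - 21*h^5 + 6*sqrt(2)*h^5 - 123*h^4 + 84*sqrt(2)*h^4 - 376*sqrt(2)*h^3 + 973*h^3 - 1554*sqrt(2)*h^2 + 2352*h^2 - 18312*h + 9408*sqrt(2)*h - 16688*sqrt(2) + 15680)/(h^9 - 9*sqrt(2)*h^8 + 21*h^8 - 189*sqrt(2)*h^7 + 141*h^7 - 1017*sqrt(2)*h^6 + 217*h^6 - 762*h^5 + 3339*sqrt(2)*h^5 + 462*h^4 + 41382*sqrt(2)*h^4 + 9640*h^3 + 29358*sqrt(2)*h^3 - 529200*sqrt(2)*h^2 - 126840*h^2 - 1234800*sqrt(2)*h - 1176000*h - 2744000)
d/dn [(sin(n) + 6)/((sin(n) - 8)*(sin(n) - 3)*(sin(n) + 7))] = 2*(-sin(n)^3 - 7*sin(n)^2 + 24*sin(n) + 243)*cos(n)/((sin(n) - 8)^2*(sin(n) - 3)^2*(sin(n) + 7)^2)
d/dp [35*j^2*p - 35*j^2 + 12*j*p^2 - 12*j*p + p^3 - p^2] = 35*j^2 + 24*j*p - 12*j + 3*p^2 - 2*p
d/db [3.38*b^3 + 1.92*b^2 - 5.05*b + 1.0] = 10.14*b^2 + 3.84*b - 5.05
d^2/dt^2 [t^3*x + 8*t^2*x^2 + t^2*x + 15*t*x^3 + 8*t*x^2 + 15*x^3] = 2*x*(3*t + 8*x + 1)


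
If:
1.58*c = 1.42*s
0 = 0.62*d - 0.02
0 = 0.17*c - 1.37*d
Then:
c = 0.26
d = 0.03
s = 0.29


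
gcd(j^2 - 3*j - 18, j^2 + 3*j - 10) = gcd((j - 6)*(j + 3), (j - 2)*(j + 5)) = 1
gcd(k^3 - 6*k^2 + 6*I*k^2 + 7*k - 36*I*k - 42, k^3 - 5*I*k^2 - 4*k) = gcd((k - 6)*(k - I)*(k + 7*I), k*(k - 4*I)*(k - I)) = k - I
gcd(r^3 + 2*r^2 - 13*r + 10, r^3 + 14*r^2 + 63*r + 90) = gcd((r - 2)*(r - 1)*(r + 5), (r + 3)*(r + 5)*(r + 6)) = r + 5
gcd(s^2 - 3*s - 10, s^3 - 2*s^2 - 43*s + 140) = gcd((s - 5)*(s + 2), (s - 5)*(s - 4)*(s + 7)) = s - 5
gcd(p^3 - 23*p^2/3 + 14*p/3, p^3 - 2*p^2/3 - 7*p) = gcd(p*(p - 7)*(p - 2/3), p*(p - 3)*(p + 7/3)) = p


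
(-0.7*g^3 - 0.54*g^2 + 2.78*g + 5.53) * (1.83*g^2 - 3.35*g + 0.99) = -1.281*g^5 + 1.3568*g^4 + 6.2034*g^3 + 0.272300000000003*g^2 - 15.7733*g + 5.4747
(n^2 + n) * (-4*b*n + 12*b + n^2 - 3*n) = -4*b*n^3 + 8*b*n^2 + 12*b*n + n^4 - 2*n^3 - 3*n^2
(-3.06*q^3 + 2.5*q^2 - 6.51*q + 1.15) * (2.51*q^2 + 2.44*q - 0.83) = -7.6806*q^5 - 1.1914*q^4 - 7.7003*q^3 - 15.0729*q^2 + 8.2093*q - 0.9545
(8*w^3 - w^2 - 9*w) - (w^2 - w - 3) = 8*w^3 - 2*w^2 - 8*w + 3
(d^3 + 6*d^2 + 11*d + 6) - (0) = d^3 + 6*d^2 + 11*d + 6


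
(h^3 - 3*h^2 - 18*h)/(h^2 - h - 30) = h*(h + 3)/(h + 5)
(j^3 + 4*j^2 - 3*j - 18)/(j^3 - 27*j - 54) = (j - 2)/(j - 6)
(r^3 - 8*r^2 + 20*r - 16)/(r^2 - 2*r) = r - 6 + 8/r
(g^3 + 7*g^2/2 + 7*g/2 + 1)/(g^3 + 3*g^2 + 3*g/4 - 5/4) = 2*(2*g^2 + 5*g + 2)/(4*g^2 + 8*g - 5)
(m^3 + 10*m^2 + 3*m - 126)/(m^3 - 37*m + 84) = (m + 6)/(m - 4)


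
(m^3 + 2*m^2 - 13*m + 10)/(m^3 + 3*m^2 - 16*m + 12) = (m + 5)/(m + 6)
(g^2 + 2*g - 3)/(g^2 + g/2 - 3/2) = 2*(g + 3)/(2*g + 3)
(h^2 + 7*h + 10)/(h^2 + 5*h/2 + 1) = 2*(h + 5)/(2*h + 1)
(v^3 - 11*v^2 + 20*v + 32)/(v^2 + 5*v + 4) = (v^2 - 12*v + 32)/(v + 4)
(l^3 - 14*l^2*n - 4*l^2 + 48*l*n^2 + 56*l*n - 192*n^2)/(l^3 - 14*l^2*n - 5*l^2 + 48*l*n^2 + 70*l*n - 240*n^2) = (l - 4)/(l - 5)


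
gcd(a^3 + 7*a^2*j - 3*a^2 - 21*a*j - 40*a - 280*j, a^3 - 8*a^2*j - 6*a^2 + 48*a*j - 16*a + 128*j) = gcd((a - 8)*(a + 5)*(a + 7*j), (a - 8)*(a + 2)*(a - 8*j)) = a - 8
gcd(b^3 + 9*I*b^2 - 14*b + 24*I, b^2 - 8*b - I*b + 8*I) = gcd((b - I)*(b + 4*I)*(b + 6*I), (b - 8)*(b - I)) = b - I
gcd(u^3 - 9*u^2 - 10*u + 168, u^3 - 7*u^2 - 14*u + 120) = u^2 - 2*u - 24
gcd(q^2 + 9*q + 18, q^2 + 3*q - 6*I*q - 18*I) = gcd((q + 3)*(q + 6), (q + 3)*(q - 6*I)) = q + 3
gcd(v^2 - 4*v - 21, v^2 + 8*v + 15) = v + 3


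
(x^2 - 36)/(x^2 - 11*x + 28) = (x^2 - 36)/(x^2 - 11*x + 28)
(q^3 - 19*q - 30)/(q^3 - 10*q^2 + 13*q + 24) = (q^3 - 19*q - 30)/(q^3 - 10*q^2 + 13*q + 24)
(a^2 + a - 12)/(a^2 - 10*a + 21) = (a + 4)/(a - 7)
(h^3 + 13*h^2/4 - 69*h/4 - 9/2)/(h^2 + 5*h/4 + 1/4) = (h^2 + 3*h - 18)/(h + 1)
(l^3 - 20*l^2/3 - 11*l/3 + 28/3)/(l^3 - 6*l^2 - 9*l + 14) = (l + 4/3)/(l + 2)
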